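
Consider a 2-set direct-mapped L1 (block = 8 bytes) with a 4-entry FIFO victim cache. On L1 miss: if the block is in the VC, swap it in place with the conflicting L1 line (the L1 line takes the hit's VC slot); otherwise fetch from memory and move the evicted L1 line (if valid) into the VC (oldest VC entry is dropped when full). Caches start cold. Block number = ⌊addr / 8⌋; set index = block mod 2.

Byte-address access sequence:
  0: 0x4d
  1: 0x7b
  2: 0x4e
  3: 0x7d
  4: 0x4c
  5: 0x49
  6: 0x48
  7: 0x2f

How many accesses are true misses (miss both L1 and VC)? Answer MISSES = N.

MISSES = 3

  [0] addr=0x4d blk=9 s=1: MISS | VC []
  [1] addr=0x7b blk=15 s=1: MISS | VC [9]
  [2] addr=0x4e blk=9 s=1: VC-HIT | VC [15]
  [3] addr=0x7d blk=15 s=1: VC-HIT | VC [9]
  [4] addr=0x4c blk=9 s=1: VC-HIT | VC [15]
  [5] addr=0x49 blk=9 s=1: L1-HIT | VC [15]
  [6] addr=0x48 blk=9 s=1: L1-HIT | VC [15]
  [7] addr=0x2f blk=5 s=1: MISS | VC [15, 9]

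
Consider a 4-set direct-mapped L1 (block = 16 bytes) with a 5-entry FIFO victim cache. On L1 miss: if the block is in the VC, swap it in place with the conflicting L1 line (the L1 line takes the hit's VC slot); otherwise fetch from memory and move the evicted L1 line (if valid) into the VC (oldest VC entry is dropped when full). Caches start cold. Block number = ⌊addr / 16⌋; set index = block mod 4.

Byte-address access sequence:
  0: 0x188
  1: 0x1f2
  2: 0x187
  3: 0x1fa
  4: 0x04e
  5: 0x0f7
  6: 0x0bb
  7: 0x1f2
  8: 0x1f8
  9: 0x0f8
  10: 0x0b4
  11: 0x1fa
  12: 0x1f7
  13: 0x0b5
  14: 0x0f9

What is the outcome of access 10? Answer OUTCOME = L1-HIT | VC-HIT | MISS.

OUTCOME = VC-HIT

#0 0x188→b24/s0 MISS; vc=[]
#1 0x1f2→b31/s3 MISS; vc=[]
#2 0x187→b24/s0 L1-HIT; vc=[]
#3 0x1fa→b31/s3 L1-HIT; vc=[]
#4 0x4e→b4/s0 MISS; vc=[24]
#5 0xf7→b15/s3 MISS; vc=[24,31]
#6 0xbb→b11/s3 MISS; vc=[24,31,15]
#7 0x1f2→b31/s3 VC-HIT; vc=[24,11,15]
#8 0x1f8→b31/s3 L1-HIT; vc=[24,11,15]
#9 0xf8→b15/s3 VC-HIT; vc=[24,11,31]
#10 0xb4→b11/s3 VC-HIT; vc=[24,15,31]
#11 0x1fa→b31/s3 VC-HIT; vc=[24,15,11]
#12 0x1f7→b31/s3 L1-HIT; vc=[24,15,11]
#13 0xb5→b11/s3 VC-HIT; vc=[24,15,31]
#14 0xf9→b15/s3 VC-HIT; vc=[24,11,31]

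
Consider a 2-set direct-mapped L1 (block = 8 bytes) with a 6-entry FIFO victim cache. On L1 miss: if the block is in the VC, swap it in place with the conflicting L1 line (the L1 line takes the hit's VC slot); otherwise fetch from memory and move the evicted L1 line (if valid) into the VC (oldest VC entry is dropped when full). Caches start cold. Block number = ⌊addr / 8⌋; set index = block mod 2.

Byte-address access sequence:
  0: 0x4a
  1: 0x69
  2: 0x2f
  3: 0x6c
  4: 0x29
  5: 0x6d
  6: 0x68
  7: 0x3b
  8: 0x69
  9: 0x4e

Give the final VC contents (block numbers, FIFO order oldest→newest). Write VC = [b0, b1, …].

#0 0x4a→b9/s1 MISS; vc=[]
#1 0x69→b13/s1 MISS; vc=[9]
#2 0x2f→b5/s1 MISS; vc=[9,13]
#3 0x6c→b13/s1 VC-HIT; vc=[9,5]
#4 0x29→b5/s1 VC-HIT; vc=[9,13]
#5 0x6d→b13/s1 VC-HIT; vc=[9,5]
#6 0x68→b13/s1 L1-HIT; vc=[9,5]
#7 0x3b→b7/s1 MISS; vc=[9,5,13]
#8 0x69→b13/s1 VC-HIT; vc=[9,5,7]
#9 0x4e→b9/s1 VC-HIT; vc=[13,5,7]

VC = [13, 5, 7]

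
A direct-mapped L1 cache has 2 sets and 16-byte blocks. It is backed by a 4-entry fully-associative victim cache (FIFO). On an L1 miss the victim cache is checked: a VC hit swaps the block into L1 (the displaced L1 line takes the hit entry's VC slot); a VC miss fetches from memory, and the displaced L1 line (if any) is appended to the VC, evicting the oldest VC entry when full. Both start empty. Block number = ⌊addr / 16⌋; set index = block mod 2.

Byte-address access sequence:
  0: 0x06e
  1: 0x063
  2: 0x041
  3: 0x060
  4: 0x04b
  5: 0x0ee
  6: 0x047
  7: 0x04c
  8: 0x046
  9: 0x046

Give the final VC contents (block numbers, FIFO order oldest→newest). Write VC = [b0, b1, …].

VC = [6, 14]

  [0] addr=0x6e blk=6 s=0: MISS | VC []
  [1] addr=0x63 blk=6 s=0: L1-HIT | VC []
  [2] addr=0x41 blk=4 s=0: MISS | VC [6]
  [3] addr=0x60 blk=6 s=0: VC-HIT | VC [4]
  [4] addr=0x4b blk=4 s=0: VC-HIT | VC [6]
  [5] addr=0xee blk=14 s=0: MISS | VC [6, 4]
  [6] addr=0x47 blk=4 s=0: VC-HIT | VC [6, 14]
  [7] addr=0x4c blk=4 s=0: L1-HIT | VC [6, 14]
  [8] addr=0x46 blk=4 s=0: L1-HIT | VC [6, 14]
  [9] addr=0x46 blk=4 s=0: L1-HIT | VC [6, 14]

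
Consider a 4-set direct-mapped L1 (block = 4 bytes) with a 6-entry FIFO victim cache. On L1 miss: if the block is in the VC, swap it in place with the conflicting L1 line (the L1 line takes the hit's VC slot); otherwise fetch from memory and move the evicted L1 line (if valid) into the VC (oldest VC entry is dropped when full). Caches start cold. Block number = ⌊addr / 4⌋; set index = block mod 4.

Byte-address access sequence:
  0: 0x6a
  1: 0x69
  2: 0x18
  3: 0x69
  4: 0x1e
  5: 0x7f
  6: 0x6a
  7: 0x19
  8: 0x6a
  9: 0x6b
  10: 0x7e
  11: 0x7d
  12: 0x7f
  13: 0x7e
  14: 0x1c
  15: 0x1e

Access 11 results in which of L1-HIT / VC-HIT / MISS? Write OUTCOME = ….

OUTCOME = L1-HIT

  [0] addr=0x6a blk=26 s=2: MISS | VC []
  [1] addr=0x69 blk=26 s=2: L1-HIT | VC []
  [2] addr=0x18 blk=6 s=2: MISS | VC [26]
  [3] addr=0x69 blk=26 s=2: VC-HIT | VC [6]
  [4] addr=0x1e blk=7 s=3: MISS | VC [6]
  [5] addr=0x7f blk=31 s=3: MISS | VC [6, 7]
  [6] addr=0x6a blk=26 s=2: L1-HIT | VC [6, 7]
  [7] addr=0x19 blk=6 s=2: VC-HIT | VC [26, 7]
  [8] addr=0x6a blk=26 s=2: VC-HIT | VC [6, 7]
  [9] addr=0x6b blk=26 s=2: L1-HIT | VC [6, 7]
  [10] addr=0x7e blk=31 s=3: L1-HIT | VC [6, 7]
  [11] addr=0x7d blk=31 s=3: L1-HIT | VC [6, 7]
  [12] addr=0x7f blk=31 s=3: L1-HIT | VC [6, 7]
  [13] addr=0x7e blk=31 s=3: L1-HIT | VC [6, 7]
  [14] addr=0x1c blk=7 s=3: VC-HIT | VC [6, 31]
  [15] addr=0x1e blk=7 s=3: L1-HIT | VC [6, 31]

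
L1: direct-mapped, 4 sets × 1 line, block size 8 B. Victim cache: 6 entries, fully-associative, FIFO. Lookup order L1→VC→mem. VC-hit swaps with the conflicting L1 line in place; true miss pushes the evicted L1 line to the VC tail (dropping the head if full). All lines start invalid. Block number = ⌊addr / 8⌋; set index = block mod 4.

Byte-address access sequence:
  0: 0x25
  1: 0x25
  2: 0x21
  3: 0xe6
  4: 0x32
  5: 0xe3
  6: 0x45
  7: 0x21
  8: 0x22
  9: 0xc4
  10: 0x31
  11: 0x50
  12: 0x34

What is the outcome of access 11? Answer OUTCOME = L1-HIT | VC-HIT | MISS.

0: 0x25 (blk 4, set 0) → MISS  vc=[]
1: 0x25 (blk 4, set 0) → L1-HIT  vc=[]
2: 0x21 (blk 4, set 0) → L1-HIT  vc=[]
3: 0xe6 (blk 28, set 0) → MISS  vc=[4]
4: 0x32 (blk 6, set 2) → MISS  vc=[4]
5: 0xe3 (blk 28, set 0) → L1-HIT  vc=[4]
6: 0x45 (blk 8, set 0) → MISS  vc=[4, 28]
7: 0x21 (blk 4, set 0) → VC-HIT  vc=[8, 28]
8: 0x22 (blk 4, set 0) → L1-HIT  vc=[8, 28]
9: 0xc4 (blk 24, set 0) → MISS  vc=[8, 28, 4]
10: 0x31 (blk 6, set 2) → L1-HIT  vc=[8, 28, 4]
11: 0x50 (blk 10, set 2) → MISS  vc=[8, 28, 4, 6]
12: 0x34 (blk 6, set 2) → VC-HIT  vc=[8, 28, 4, 10]

OUTCOME = MISS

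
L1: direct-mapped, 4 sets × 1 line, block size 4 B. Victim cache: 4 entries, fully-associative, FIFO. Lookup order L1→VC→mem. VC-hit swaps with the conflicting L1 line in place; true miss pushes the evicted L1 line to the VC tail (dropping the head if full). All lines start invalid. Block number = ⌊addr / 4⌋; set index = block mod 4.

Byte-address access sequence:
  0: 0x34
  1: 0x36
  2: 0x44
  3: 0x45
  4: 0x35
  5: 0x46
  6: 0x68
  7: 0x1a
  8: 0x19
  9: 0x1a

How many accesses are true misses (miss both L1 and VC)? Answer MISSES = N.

MISSES = 4

0: 0x34 (blk 13, set 1) → MISS  vc=[]
1: 0x36 (blk 13, set 1) → L1-HIT  vc=[]
2: 0x44 (blk 17, set 1) → MISS  vc=[13]
3: 0x45 (blk 17, set 1) → L1-HIT  vc=[13]
4: 0x35 (blk 13, set 1) → VC-HIT  vc=[17]
5: 0x46 (blk 17, set 1) → VC-HIT  vc=[13]
6: 0x68 (blk 26, set 2) → MISS  vc=[13]
7: 0x1a (blk 6, set 2) → MISS  vc=[13, 26]
8: 0x19 (blk 6, set 2) → L1-HIT  vc=[13, 26]
9: 0x1a (blk 6, set 2) → L1-HIT  vc=[13, 26]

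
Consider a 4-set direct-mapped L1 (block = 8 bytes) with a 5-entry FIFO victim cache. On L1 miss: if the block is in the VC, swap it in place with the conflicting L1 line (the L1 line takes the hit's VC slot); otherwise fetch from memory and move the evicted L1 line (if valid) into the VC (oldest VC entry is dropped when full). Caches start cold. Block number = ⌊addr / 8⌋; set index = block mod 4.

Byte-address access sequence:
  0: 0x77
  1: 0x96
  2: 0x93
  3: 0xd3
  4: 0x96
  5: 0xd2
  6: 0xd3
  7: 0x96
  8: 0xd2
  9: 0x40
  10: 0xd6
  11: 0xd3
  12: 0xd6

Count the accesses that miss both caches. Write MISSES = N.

MISSES = 4

  [0] addr=0x77 blk=14 s=2: MISS | VC []
  [1] addr=0x96 blk=18 s=2: MISS | VC [14]
  [2] addr=0x93 blk=18 s=2: L1-HIT | VC [14]
  [3] addr=0xd3 blk=26 s=2: MISS | VC [14, 18]
  [4] addr=0x96 blk=18 s=2: VC-HIT | VC [14, 26]
  [5] addr=0xd2 blk=26 s=2: VC-HIT | VC [14, 18]
  [6] addr=0xd3 blk=26 s=2: L1-HIT | VC [14, 18]
  [7] addr=0x96 blk=18 s=2: VC-HIT | VC [14, 26]
  [8] addr=0xd2 blk=26 s=2: VC-HIT | VC [14, 18]
  [9] addr=0x40 blk=8 s=0: MISS | VC [14, 18]
  [10] addr=0xd6 blk=26 s=2: L1-HIT | VC [14, 18]
  [11] addr=0xd3 blk=26 s=2: L1-HIT | VC [14, 18]
  [12] addr=0xd6 blk=26 s=2: L1-HIT | VC [14, 18]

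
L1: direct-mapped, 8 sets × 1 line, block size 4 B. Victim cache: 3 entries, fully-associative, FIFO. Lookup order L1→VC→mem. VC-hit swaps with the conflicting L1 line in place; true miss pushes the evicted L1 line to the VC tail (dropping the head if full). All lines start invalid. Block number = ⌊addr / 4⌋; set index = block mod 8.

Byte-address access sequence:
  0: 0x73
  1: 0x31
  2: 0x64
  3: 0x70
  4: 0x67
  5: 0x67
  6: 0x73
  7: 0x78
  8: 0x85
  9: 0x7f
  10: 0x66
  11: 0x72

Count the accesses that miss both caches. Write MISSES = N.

MISSES = 6

  [0] addr=0x73 blk=28 s=4: MISS | VC []
  [1] addr=0x31 blk=12 s=4: MISS | VC [28]
  [2] addr=0x64 blk=25 s=1: MISS | VC [28]
  [3] addr=0x70 blk=28 s=4: VC-HIT | VC [12]
  [4] addr=0x67 blk=25 s=1: L1-HIT | VC [12]
  [5] addr=0x67 blk=25 s=1: L1-HIT | VC [12]
  [6] addr=0x73 blk=28 s=4: L1-HIT | VC [12]
  [7] addr=0x78 blk=30 s=6: MISS | VC [12]
  [8] addr=0x85 blk=33 s=1: MISS | VC [12, 25]
  [9] addr=0x7f blk=31 s=7: MISS | VC [12, 25]
  [10] addr=0x66 blk=25 s=1: VC-HIT | VC [12, 33]
  [11] addr=0x72 blk=28 s=4: L1-HIT | VC [12, 33]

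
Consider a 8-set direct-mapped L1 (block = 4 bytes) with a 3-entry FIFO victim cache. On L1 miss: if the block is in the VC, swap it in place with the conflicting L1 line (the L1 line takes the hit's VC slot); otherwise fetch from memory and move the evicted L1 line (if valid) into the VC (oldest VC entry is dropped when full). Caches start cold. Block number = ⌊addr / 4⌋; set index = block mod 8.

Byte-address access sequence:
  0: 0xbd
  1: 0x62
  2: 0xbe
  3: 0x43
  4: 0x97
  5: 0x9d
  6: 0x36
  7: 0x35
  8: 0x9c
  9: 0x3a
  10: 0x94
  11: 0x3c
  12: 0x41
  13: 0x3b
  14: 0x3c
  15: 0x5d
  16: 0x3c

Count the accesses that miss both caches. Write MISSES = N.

#0 0xbd→b47/s7 MISS; vc=[]
#1 0x62→b24/s0 MISS; vc=[]
#2 0xbe→b47/s7 L1-HIT; vc=[]
#3 0x43→b16/s0 MISS; vc=[24]
#4 0x97→b37/s5 MISS; vc=[24]
#5 0x9d→b39/s7 MISS; vc=[24,47]
#6 0x36→b13/s5 MISS; vc=[24,47,37]
#7 0x35→b13/s5 L1-HIT; vc=[24,47,37]
#8 0x9c→b39/s7 L1-HIT; vc=[24,47,37]
#9 0x3a→b14/s6 MISS; vc=[24,47,37]
#10 0x94→b37/s5 VC-HIT; vc=[24,47,13]
#11 0x3c→b15/s7 MISS; vc=[47,13,39]
#12 0x41→b16/s0 L1-HIT; vc=[47,13,39]
#13 0x3b→b14/s6 L1-HIT; vc=[47,13,39]
#14 0x3c→b15/s7 L1-HIT; vc=[47,13,39]
#15 0x5d→b23/s7 MISS; vc=[13,39,15]
#16 0x3c→b15/s7 VC-HIT; vc=[13,39,23]

MISSES = 9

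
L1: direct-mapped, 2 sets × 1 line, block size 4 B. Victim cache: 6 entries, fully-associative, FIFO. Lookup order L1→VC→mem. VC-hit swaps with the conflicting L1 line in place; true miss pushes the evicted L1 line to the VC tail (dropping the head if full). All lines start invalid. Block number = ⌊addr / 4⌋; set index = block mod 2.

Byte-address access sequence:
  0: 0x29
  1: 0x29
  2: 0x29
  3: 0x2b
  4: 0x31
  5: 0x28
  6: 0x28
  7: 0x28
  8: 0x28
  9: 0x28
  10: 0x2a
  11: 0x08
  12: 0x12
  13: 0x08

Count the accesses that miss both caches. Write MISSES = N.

MISSES = 4

  [0] addr=0x29 blk=10 s=0: MISS | VC []
  [1] addr=0x29 blk=10 s=0: L1-HIT | VC []
  [2] addr=0x29 blk=10 s=0: L1-HIT | VC []
  [3] addr=0x2b blk=10 s=0: L1-HIT | VC []
  [4] addr=0x31 blk=12 s=0: MISS | VC [10]
  [5] addr=0x28 blk=10 s=0: VC-HIT | VC [12]
  [6] addr=0x28 blk=10 s=0: L1-HIT | VC [12]
  [7] addr=0x28 blk=10 s=0: L1-HIT | VC [12]
  [8] addr=0x28 blk=10 s=0: L1-HIT | VC [12]
  [9] addr=0x28 blk=10 s=0: L1-HIT | VC [12]
  [10] addr=0x2a blk=10 s=0: L1-HIT | VC [12]
  [11] addr=0x8 blk=2 s=0: MISS | VC [12, 10]
  [12] addr=0x12 blk=4 s=0: MISS | VC [12, 10, 2]
  [13] addr=0x8 blk=2 s=0: VC-HIT | VC [12, 10, 4]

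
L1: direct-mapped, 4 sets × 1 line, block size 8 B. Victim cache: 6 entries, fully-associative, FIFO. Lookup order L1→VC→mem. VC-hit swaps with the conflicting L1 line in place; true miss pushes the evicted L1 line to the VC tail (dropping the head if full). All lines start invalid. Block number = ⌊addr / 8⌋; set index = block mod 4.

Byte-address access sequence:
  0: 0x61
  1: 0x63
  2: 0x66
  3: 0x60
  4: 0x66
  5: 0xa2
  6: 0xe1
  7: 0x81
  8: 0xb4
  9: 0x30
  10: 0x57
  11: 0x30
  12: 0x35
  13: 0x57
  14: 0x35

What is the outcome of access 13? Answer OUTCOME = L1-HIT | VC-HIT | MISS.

OUTCOME = VC-HIT

0: 0x61 (blk 12, set 0) → MISS  vc=[]
1: 0x63 (blk 12, set 0) → L1-HIT  vc=[]
2: 0x66 (blk 12, set 0) → L1-HIT  vc=[]
3: 0x60 (blk 12, set 0) → L1-HIT  vc=[]
4: 0x66 (blk 12, set 0) → L1-HIT  vc=[]
5: 0xa2 (blk 20, set 0) → MISS  vc=[12]
6: 0xe1 (blk 28, set 0) → MISS  vc=[12, 20]
7: 0x81 (blk 16, set 0) → MISS  vc=[12, 20, 28]
8: 0xb4 (blk 22, set 2) → MISS  vc=[12, 20, 28]
9: 0x30 (blk 6, set 2) → MISS  vc=[12, 20, 28, 22]
10: 0x57 (blk 10, set 2) → MISS  vc=[12, 20, 28, 22, 6]
11: 0x30 (blk 6, set 2) → VC-HIT  vc=[12, 20, 28, 22, 10]
12: 0x35 (blk 6, set 2) → L1-HIT  vc=[12, 20, 28, 22, 10]
13: 0x57 (blk 10, set 2) → VC-HIT  vc=[12, 20, 28, 22, 6]
14: 0x35 (blk 6, set 2) → VC-HIT  vc=[12, 20, 28, 22, 10]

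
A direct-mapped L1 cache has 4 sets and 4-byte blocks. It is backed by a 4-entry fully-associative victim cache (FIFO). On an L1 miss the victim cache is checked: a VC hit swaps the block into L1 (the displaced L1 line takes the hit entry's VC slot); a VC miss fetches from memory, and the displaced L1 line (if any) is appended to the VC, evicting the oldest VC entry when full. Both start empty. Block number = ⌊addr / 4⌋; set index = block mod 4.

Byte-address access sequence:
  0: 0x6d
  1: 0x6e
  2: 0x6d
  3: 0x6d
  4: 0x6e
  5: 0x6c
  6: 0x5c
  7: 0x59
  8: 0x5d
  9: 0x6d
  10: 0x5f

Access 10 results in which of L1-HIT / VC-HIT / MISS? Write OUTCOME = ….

OUTCOME = VC-HIT

0: 0x6d (blk 27, set 3) → MISS  vc=[]
1: 0x6e (blk 27, set 3) → L1-HIT  vc=[]
2: 0x6d (blk 27, set 3) → L1-HIT  vc=[]
3: 0x6d (blk 27, set 3) → L1-HIT  vc=[]
4: 0x6e (blk 27, set 3) → L1-HIT  vc=[]
5: 0x6c (blk 27, set 3) → L1-HIT  vc=[]
6: 0x5c (blk 23, set 3) → MISS  vc=[27]
7: 0x59 (blk 22, set 2) → MISS  vc=[27]
8: 0x5d (blk 23, set 3) → L1-HIT  vc=[27]
9: 0x6d (blk 27, set 3) → VC-HIT  vc=[23]
10: 0x5f (blk 23, set 3) → VC-HIT  vc=[27]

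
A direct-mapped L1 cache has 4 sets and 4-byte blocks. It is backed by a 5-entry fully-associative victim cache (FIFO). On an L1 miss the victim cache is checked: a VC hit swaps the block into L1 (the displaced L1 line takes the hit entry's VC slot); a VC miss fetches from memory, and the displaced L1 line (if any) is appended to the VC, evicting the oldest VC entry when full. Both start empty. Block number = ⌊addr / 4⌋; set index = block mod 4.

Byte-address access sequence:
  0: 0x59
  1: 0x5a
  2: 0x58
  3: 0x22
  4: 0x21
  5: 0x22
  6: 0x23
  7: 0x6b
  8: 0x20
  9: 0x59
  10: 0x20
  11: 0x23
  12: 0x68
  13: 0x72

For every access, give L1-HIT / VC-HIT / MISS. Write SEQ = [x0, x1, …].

#0 0x59→b22/s2 MISS; vc=[]
#1 0x5a→b22/s2 L1-HIT; vc=[]
#2 0x58→b22/s2 L1-HIT; vc=[]
#3 0x22→b8/s0 MISS; vc=[]
#4 0x21→b8/s0 L1-HIT; vc=[]
#5 0x22→b8/s0 L1-HIT; vc=[]
#6 0x23→b8/s0 L1-HIT; vc=[]
#7 0x6b→b26/s2 MISS; vc=[22]
#8 0x20→b8/s0 L1-HIT; vc=[22]
#9 0x59→b22/s2 VC-HIT; vc=[26]
#10 0x20→b8/s0 L1-HIT; vc=[26]
#11 0x23→b8/s0 L1-HIT; vc=[26]
#12 0x68→b26/s2 VC-HIT; vc=[22]
#13 0x72→b28/s0 MISS; vc=[22,8]

SEQ = [MISS, L1-HIT, L1-HIT, MISS, L1-HIT, L1-HIT, L1-HIT, MISS, L1-HIT, VC-HIT, L1-HIT, L1-HIT, VC-HIT, MISS]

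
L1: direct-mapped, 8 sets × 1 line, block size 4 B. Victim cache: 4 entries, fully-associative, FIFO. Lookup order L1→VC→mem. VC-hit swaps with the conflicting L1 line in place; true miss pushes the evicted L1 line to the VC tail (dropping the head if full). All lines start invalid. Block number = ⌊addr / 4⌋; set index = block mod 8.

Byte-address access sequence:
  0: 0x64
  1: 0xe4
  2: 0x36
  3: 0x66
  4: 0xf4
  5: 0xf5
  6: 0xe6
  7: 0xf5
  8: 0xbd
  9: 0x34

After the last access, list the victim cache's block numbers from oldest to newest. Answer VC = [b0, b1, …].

0: 0x64 (blk 25, set 1) → MISS  vc=[]
1: 0xe4 (blk 57, set 1) → MISS  vc=[25]
2: 0x36 (blk 13, set 5) → MISS  vc=[25]
3: 0x66 (blk 25, set 1) → VC-HIT  vc=[57]
4: 0xf4 (blk 61, set 5) → MISS  vc=[57, 13]
5: 0xf5 (blk 61, set 5) → L1-HIT  vc=[57, 13]
6: 0xe6 (blk 57, set 1) → VC-HIT  vc=[25, 13]
7: 0xf5 (blk 61, set 5) → L1-HIT  vc=[25, 13]
8: 0xbd (blk 47, set 7) → MISS  vc=[25, 13]
9: 0x34 (blk 13, set 5) → VC-HIT  vc=[25, 61]

VC = [25, 61]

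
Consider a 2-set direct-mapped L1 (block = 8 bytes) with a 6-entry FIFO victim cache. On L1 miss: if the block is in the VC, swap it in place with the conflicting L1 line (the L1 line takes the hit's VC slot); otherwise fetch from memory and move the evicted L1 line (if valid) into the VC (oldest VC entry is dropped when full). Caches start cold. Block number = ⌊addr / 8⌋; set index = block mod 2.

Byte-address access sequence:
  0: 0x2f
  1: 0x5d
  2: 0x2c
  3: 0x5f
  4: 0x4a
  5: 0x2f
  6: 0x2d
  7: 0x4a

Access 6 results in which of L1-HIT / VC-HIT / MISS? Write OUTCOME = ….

  [0] addr=0x2f blk=5 s=1: MISS | VC []
  [1] addr=0x5d blk=11 s=1: MISS | VC [5]
  [2] addr=0x2c blk=5 s=1: VC-HIT | VC [11]
  [3] addr=0x5f blk=11 s=1: VC-HIT | VC [5]
  [4] addr=0x4a blk=9 s=1: MISS | VC [5, 11]
  [5] addr=0x2f blk=5 s=1: VC-HIT | VC [9, 11]
  [6] addr=0x2d blk=5 s=1: L1-HIT | VC [9, 11]
  [7] addr=0x4a blk=9 s=1: VC-HIT | VC [5, 11]

OUTCOME = L1-HIT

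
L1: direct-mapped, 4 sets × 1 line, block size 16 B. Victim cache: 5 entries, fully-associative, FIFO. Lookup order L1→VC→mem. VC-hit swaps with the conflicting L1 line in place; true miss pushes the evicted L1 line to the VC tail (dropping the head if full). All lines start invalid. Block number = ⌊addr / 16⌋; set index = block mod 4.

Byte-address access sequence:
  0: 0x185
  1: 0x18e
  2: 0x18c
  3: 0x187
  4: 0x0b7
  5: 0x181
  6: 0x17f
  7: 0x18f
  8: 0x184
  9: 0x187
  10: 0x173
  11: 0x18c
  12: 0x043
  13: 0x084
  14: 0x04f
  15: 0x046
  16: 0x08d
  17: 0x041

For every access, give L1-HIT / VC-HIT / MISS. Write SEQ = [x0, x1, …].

SEQ = [MISS, L1-HIT, L1-HIT, L1-HIT, MISS, L1-HIT, MISS, L1-HIT, L1-HIT, L1-HIT, L1-HIT, L1-HIT, MISS, MISS, VC-HIT, L1-HIT, VC-HIT, VC-HIT]

  [0] addr=0x185 blk=24 s=0: MISS | VC []
  [1] addr=0x18e blk=24 s=0: L1-HIT | VC []
  [2] addr=0x18c blk=24 s=0: L1-HIT | VC []
  [3] addr=0x187 blk=24 s=0: L1-HIT | VC []
  [4] addr=0xb7 blk=11 s=3: MISS | VC []
  [5] addr=0x181 blk=24 s=0: L1-HIT | VC []
  [6] addr=0x17f blk=23 s=3: MISS | VC [11]
  [7] addr=0x18f blk=24 s=0: L1-HIT | VC [11]
  [8] addr=0x184 blk=24 s=0: L1-HIT | VC [11]
  [9] addr=0x187 blk=24 s=0: L1-HIT | VC [11]
  [10] addr=0x173 blk=23 s=3: L1-HIT | VC [11]
  [11] addr=0x18c blk=24 s=0: L1-HIT | VC [11]
  [12] addr=0x43 blk=4 s=0: MISS | VC [11, 24]
  [13] addr=0x84 blk=8 s=0: MISS | VC [11, 24, 4]
  [14] addr=0x4f blk=4 s=0: VC-HIT | VC [11, 24, 8]
  [15] addr=0x46 blk=4 s=0: L1-HIT | VC [11, 24, 8]
  [16] addr=0x8d blk=8 s=0: VC-HIT | VC [11, 24, 4]
  [17] addr=0x41 blk=4 s=0: VC-HIT | VC [11, 24, 8]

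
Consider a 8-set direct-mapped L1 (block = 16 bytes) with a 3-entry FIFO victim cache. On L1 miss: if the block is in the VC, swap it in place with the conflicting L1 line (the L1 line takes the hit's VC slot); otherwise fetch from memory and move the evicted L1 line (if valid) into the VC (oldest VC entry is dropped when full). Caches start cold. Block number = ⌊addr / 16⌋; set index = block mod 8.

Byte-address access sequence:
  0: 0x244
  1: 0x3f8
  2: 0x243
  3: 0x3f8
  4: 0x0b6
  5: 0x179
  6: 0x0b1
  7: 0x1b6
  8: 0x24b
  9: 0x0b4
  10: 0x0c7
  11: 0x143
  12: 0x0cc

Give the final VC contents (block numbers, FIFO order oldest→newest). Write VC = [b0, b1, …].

VC = [27, 36, 20]

0: 0x244 (blk 36, set 4) → MISS  vc=[]
1: 0x3f8 (blk 63, set 7) → MISS  vc=[]
2: 0x243 (blk 36, set 4) → L1-HIT  vc=[]
3: 0x3f8 (blk 63, set 7) → L1-HIT  vc=[]
4: 0xb6 (blk 11, set 3) → MISS  vc=[]
5: 0x179 (blk 23, set 7) → MISS  vc=[63]
6: 0xb1 (blk 11, set 3) → L1-HIT  vc=[63]
7: 0x1b6 (blk 27, set 3) → MISS  vc=[63, 11]
8: 0x24b (blk 36, set 4) → L1-HIT  vc=[63, 11]
9: 0xb4 (blk 11, set 3) → VC-HIT  vc=[63, 27]
10: 0xc7 (blk 12, set 4) → MISS  vc=[63, 27, 36]
11: 0x143 (blk 20, set 4) → MISS  vc=[27, 36, 12]
12: 0xcc (blk 12, set 4) → VC-HIT  vc=[27, 36, 20]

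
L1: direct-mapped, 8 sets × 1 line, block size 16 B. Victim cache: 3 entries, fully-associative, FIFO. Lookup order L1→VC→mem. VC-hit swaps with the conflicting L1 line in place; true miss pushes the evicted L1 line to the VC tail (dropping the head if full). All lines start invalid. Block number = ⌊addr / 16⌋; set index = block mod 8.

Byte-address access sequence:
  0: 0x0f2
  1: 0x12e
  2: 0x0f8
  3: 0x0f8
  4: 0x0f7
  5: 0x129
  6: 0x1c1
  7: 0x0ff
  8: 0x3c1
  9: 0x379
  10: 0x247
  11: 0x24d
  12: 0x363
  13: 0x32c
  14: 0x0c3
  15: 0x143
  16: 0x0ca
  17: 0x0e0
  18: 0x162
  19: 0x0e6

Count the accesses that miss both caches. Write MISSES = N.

#0 0xf2→b15/s7 MISS; vc=[]
#1 0x12e→b18/s2 MISS; vc=[]
#2 0xf8→b15/s7 L1-HIT; vc=[]
#3 0xf8→b15/s7 L1-HIT; vc=[]
#4 0xf7→b15/s7 L1-HIT; vc=[]
#5 0x129→b18/s2 L1-HIT; vc=[]
#6 0x1c1→b28/s4 MISS; vc=[]
#7 0xff→b15/s7 L1-HIT; vc=[]
#8 0x3c1→b60/s4 MISS; vc=[28]
#9 0x379→b55/s7 MISS; vc=[28,15]
#10 0x247→b36/s4 MISS; vc=[28,15,60]
#11 0x24d→b36/s4 L1-HIT; vc=[28,15,60]
#12 0x363→b54/s6 MISS; vc=[28,15,60]
#13 0x32c→b50/s2 MISS; vc=[15,60,18]
#14 0xc3→b12/s4 MISS; vc=[60,18,36]
#15 0x143→b20/s4 MISS; vc=[18,36,12]
#16 0xca→b12/s4 VC-HIT; vc=[18,36,20]
#17 0xe0→b14/s6 MISS; vc=[36,20,54]
#18 0x162→b22/s6 MISS; vc=[20,54,14]
#19 0xe6→b14/s6 VC-HIT; vc=[20,54,22]

MISSES = 12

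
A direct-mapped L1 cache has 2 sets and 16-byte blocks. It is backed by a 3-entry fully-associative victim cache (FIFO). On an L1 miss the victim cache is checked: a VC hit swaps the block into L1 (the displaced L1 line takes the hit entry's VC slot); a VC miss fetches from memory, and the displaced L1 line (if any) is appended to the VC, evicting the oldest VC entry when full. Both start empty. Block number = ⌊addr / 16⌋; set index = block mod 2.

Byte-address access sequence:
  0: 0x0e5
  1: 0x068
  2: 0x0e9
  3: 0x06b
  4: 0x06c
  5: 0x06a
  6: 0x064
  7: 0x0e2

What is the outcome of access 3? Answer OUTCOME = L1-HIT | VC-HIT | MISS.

#0 0xe5→b14/s0 MISS; vc=[]
#1 0x68→b6/s0 MISS; vc=[14]
#2 0xe9→b14/s0 VC-HIT; vc=[6]
#3 0x6b→b6/s0 VC-HIT; vc=[14]
#4 0x6c→b6/s0 L1-HIT; vc=[14]
#5 0x6a→b6/s0 L1-HIT; vc=[14]
#6 0x64→b6/s0 L1-HIT; vc=[14]
#7 0xe2→b14/s0 VC-HIT; vc=[6]

OUTCOME = VC-HIT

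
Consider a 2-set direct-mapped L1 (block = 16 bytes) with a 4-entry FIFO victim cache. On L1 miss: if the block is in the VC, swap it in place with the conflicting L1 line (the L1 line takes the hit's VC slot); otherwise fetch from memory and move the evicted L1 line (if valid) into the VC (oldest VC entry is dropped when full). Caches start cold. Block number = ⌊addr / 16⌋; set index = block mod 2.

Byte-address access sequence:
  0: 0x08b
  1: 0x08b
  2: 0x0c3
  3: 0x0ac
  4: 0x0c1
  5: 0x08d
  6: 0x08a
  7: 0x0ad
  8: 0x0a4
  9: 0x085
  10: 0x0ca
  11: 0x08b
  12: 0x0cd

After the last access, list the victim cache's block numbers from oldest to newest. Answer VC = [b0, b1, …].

VC = [8, 10]

#0 0x8b→b8/s0 MISS; vc=[]
#1 0x8b→b8/s0 L1-HIT; vc=[]
#2 0xc3→b12/s0 MISS; vc=[8]
#3 0xac→b10/s0 MISS; vc=[8,12]
#4 0xc1→b12/s0 VC-HIT; vc=[8,10]
#5 0x8d→b8/s0 VC-HIT; vc=[12,10]
#6 0x8a→b8/s0 L1-HIT; vc=[12,10]
#7 0xad→b10/s0 VC-HIT; vc=[12,8]
#8 0xa4→b10/s0 L1-HIT; vc=[12,8]
#9 0x85→b8/s0 VC-HIT; vc=[12,10]
#10 0xca→b12/s0 VC-HIT; vc=[8,10]
#11 0x8b→b8/s0 VC-HIT; vc=[12,10]
#12 0xcd→b12/s0 VC-HIT; vc=[8,10]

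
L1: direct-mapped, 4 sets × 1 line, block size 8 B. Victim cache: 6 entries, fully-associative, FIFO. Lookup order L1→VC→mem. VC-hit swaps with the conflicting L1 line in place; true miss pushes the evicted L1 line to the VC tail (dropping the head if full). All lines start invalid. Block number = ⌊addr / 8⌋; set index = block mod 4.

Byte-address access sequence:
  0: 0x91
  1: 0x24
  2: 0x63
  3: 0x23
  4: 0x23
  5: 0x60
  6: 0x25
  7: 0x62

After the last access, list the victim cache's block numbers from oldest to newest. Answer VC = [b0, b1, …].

VC = [4]

  [0] addr=0x91 blk=18 s=2: MISS | VC []
  [1] addr=0x24 blk=4 s=0: MISS | VC []
  [2] addr=0x63 blk=12 s=0: MISS | VC [4]
  [3] addr=0x23 blk=4 s=0: VC-HIT | VC [12]
  [4] addr=0x23 blk=4 s=0: L1-HIT | VC [12]
  [5] addr=0x60 blk=12 s=0: VC-HIT | VC [4]
  [6] addr=0x25 blk=4 s=0: VC-HIT | VC [12]
  [7] addr=0x62 blk=12 s=0: VC-HIT | VC [4]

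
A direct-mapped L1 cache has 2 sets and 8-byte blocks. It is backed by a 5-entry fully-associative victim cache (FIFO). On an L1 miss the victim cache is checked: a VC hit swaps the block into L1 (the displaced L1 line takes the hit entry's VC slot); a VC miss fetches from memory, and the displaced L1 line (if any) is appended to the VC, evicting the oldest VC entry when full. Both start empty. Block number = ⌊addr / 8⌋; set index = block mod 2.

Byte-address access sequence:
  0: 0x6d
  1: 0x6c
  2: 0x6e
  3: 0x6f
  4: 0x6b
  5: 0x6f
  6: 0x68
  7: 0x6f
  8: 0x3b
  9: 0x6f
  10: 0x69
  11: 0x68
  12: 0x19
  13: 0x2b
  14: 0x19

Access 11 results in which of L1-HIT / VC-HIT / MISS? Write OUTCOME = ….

  [0] addr=0x6d blk=13 s=1: MISS | VC []
  [1] addr=0x6c blk=13 s=1: L1-HIT | VC []
  [2] addr=0x6e blk=13 s=1: L1-HIT | VC []
  [3] addr=0x6f blk=13 s=1: L1-HIT | VC []
  [4] addr=0x6b blk=13 s=1: L1-HIT | VC []
  [5] addr=0x6f blk=13 s=1: L1-HIT | VC []
  [6] addr=0x68 blk=13 s=1: L1-HIT | VC []
  [7] addr=0x6f blk=13 s=1: L1-HIT | VC []
  [8] addr=0x3b blk=7 s=1: MISS | VC [13]
  [9] addr=0x6f blk=13 s=1: VC-HIT | VC [7]
  [10] addr=0x69 blk=13 s=1: L1-HIT | VC [7]
  [11] addr=0x68 blk=13 s=1: L1-HIT | VC [7]
  [12] addr=0x19 blk=3 s=1: MISS | VC [7, 13]
  [13] addr=0x2b blk=5 s=1: MISS | VC [7, 13, 3]
  [14] addr=0x19 blk=3 s=1: VC-HIT | VC [7, 13, 5]

OUTCOME = L1-HIT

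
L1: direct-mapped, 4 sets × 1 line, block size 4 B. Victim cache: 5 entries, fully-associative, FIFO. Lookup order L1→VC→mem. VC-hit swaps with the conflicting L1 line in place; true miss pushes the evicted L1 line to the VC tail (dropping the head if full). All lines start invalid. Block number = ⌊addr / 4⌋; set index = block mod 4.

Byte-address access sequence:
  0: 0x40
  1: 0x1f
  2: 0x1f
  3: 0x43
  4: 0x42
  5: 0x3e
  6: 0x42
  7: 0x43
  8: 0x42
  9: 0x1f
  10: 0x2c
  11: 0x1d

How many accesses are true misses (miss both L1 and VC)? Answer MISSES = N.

MISSES = 4

#0 0x40→b16/s0 MISS; vc=[]
#1 0x1f→b7/s3 MISS; vc=[]
#2 0x1f→b7/s3 L1-HIT; vc=[]
#3 0x43→b16/s0 L1-HIT; vc=[]
#4 0x42→b16/s0 L1-HIT; vc=[]
#5 0x3e→b15/s3 MISS; vc=[7]
#6 0x42→b16/s0 L1-HIT; vc=[7]
#7 0x43→b16/s0 L1-HIT; vc=[7]
#8 0x42→b16/s0 L1-HIT; vc=[7]
#9 0x1f→b7/s3 VC-HIT; vc=[15]
#10 0x2c→b11/s3 MISS; vc=[15,7]
#11 0x1d→b7/s3 VC-HIT; vc=[15,11]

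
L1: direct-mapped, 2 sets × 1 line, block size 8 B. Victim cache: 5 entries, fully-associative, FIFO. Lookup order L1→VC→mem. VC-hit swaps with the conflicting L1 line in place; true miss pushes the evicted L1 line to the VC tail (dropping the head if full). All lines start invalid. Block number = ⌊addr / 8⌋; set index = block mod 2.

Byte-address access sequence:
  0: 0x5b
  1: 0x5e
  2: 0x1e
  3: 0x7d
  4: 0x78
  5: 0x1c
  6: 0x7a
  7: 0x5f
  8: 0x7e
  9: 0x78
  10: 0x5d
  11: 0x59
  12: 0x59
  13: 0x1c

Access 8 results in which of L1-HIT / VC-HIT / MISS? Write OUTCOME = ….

#0 0x5b→b11/s1 MISS; vc=[]
#1 0x5e→b11/s1 L1-HIT; vc=[]
#2 0x1e→b3/s1 MISS; vc=[11]
#3 0x7d→b15/s1 MISS; vc=[11,3]
#4 0x78→b15/s1 L1-HIT; vc=[11,3]
#5 0x1c→b3/s1 VC-HIT; vc=[11,15]
#6 0x7a→b15/s1 VC-HIT; vc=[11,3]
#7 0x5f→b11/s1 VC-HIT; vc=[15,3]
#8 0x7e→b15/s1 VC-HIT; vc=[11,3]
#9 0x78→b15/s1 L1-HIT; vc=[11,3]
#10 0x5d→b11/s1 VC-HIT; vc=[15,3]
#11 0x59→b11/s1 L1-HIT; vc=[15,3]
#12 0x59→b11/s1 L1-HIT; vc=[15,3]
#13 0x1c→b3/s1 VC-HIT; vc=[15,11]

OUTCOME = VC-HIT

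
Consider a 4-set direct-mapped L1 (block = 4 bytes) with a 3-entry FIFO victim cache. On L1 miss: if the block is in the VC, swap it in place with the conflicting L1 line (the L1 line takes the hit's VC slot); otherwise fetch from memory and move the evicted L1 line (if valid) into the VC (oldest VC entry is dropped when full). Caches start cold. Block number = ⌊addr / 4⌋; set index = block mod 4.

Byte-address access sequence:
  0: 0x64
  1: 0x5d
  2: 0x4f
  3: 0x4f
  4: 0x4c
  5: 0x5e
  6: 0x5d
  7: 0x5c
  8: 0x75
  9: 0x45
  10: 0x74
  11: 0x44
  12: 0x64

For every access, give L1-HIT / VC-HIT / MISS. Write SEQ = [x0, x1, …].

#0 0x64→b25/s1 MISS; vc=[]
#1 0x5d→b23/s3 MISS; vc=[]
#2 0x4f→b19/s3 MISS; vc=[23]
#3 0x4f→b19/s3 L1-HIT; vc=[23]
#4 0x4c→b19/s3 L1-HIT; vc=[23]
#5 0x5e→b23/s3 VC-HIT; vc=[19]
#6 0x5d→b23/s3 L1-HIT; vc=[19]
#7 0x5c→b23/s3 L1-HIT; vc=[19]
#8 0x75→b29/s1 MISS; vc=[19,25]
#9 0x45→b17/s1 MISS; vc=[19,25,29]
#10 0x74→b29/s1 VC-HIT; vc=[19,25,17]
#11 0x44→b17/s1 VC-HIT; vc=[19,25,29]
#12 0x64→b25/s1 VC-HIT; vc=[19,17,29]

SEQ = [MISS, MISS, MISS, L1-HIT, L1-HIT, VC-HIT, L1-HIT, L1-HIT, MISS, MISS, VC-HIT, VC-HIT, VC-HIT]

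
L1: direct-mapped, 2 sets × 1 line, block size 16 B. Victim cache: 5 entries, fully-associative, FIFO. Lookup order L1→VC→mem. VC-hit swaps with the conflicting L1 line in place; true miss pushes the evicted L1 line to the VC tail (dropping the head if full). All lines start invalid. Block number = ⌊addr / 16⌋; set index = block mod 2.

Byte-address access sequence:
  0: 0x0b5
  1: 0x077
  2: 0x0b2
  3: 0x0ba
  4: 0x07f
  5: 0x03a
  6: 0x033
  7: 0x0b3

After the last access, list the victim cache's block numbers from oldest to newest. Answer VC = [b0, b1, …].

VC = [3, 7]

  [0] addr=0xb5 blk=11 s=1: MISS | VC []
  [1] addr=0x77 blk=7 s=1: MISS | VC [11]
  [2] addr=0xb2 blk=11 s=1: VC-HIT | VC [7]
  [3] addr=0xba blk=11 s=1: L1-HIT | VC [7]
  [4] addr=0x7f blk=7 s=1: VC-HIT | VC [11]
  [5] addr=0x3a blk=3 s=1: MISS | VC [11, 7]
  [6] addr=0x33 blk=3 s=1: L1-HIT | VC [11, 7]
  [7] addr=0xb3 blk=11 s=1: VC-HIT | VC [3, 7]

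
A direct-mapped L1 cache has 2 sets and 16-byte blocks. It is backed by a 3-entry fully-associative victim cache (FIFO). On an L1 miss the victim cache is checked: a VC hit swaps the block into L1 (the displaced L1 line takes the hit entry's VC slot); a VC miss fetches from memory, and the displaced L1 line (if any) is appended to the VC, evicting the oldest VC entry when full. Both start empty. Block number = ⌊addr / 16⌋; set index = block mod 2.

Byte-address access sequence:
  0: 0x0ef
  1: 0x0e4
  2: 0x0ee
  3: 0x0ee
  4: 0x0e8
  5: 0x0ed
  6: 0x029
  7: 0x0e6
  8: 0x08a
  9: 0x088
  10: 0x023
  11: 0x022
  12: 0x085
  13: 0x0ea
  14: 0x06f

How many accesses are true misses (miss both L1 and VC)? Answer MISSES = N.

MISSES = 4

  [0] addr=0xef blk=14 s=0: MISS | VC []
  [1] addr=0xe4 blk=14 s=0: L1-HIT | VC []
  [2] addr=0xee blk=14 s=0: L1-HIT | VC []
  [3] addr=0xee blk=14 s=0: L1-HIT | VC []
  [4] addr=0xe8 blk=14 s=0: L1-HIT | VC []
  [5] addr=0xed blk=14 s=0: L1-HIT | VC []
  [6] addr=0x29 blk=2 s=0: MISS | VC [14]
  [7] addr=0xe6 blk=14 s=0: VC-HIT | VC [2]
  [8] addr=0x8a blk=8 s=0: MISS | VC [2, 14]
  [9] addr=0x88 blk=8 s=0: L1-HIT | VC [2, 14]
  [10] addr=0x23 blk=2 s=0: VC-HIT | VC [8, 14]
  [11] addr=0x22 blk=2 s=0: L1-HIT | VC [8, 14]
  [12] addr=0x85 blk=8 s=0: VC-HIT | VC [2, 14]
  [13] addr=0xea blk=14 s=0: VC-HIT | VC [2, 8]
  [14] addr=0x6f blk=6 s=0: MISS | VC [2, 8, 14]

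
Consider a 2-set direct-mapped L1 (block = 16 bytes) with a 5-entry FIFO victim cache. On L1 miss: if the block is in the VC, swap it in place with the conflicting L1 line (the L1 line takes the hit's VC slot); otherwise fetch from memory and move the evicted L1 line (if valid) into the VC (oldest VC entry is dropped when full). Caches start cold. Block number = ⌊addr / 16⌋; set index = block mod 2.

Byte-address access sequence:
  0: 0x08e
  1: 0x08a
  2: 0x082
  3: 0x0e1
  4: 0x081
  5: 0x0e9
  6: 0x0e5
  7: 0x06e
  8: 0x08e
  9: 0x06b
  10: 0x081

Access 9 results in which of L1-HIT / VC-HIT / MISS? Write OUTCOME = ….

OUTCOME = VC-HIT

  [0] addr=0x8e blk=8 s=0: MISS | VC []
  [1] addr=0x8a blk=8 s=0: L1-HIT | VC []
  [2] addr=0x82 blk=8 s=0: L1-HIT | VC []
  [3] addr=0xe1 blk=14 s=0: MISS | VC [8]
  [4] addr=0x81 blk=8 s=0: VC-HIT | VC [14]
  [5] addr=0xe9 blk=14 s=0: VC-HIT | VC [8]
  [6] addr=0xe5 blk=14 s=0: L1-HIT | VC [8]
  [7] addr=0x6e blk=6 s=0: MISS | VC [8, 14]
  [8] addr=0x8e blk=8 s=0: VC-HIT | VC [6, 14]
  [9] addr=0x6b blk=6 s=0: VC-HIT | VC [8, 14]
  [10] addr=0x81 blk=8 s=0: VC-HIT | VC [6, 14]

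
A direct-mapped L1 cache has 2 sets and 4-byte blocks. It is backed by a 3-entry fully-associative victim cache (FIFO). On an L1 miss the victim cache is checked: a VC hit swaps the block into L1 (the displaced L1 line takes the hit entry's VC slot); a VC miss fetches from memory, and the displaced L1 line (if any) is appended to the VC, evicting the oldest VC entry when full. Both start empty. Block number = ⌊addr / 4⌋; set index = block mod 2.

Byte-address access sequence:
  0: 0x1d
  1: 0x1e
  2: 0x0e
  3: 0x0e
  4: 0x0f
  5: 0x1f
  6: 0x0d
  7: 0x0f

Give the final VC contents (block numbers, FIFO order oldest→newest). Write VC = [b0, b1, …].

0: 0x1d (blk 7, set 1) → MISS  vc=[]
1: 0x1e (blk 7, set 1) → L1-HIT  vc=[]
2: 0xe (blk 3, set 1) → MISS  vc=[7]
3: 0xe (blk 3, set 1) → L1-HIT  vc=[7]
4: 0xf (blk 3, set 1) → L1-HIT  vc=[7]
5: 0x1f (blk 7, set 1) → VC-HIT  vc=[3]
6: 0xd (blk 3, set 1) → VC-HIT  vc=[7]
7: 0xf (blk 3, set 1) → L1-HIT  vc=[7]

VC = [7]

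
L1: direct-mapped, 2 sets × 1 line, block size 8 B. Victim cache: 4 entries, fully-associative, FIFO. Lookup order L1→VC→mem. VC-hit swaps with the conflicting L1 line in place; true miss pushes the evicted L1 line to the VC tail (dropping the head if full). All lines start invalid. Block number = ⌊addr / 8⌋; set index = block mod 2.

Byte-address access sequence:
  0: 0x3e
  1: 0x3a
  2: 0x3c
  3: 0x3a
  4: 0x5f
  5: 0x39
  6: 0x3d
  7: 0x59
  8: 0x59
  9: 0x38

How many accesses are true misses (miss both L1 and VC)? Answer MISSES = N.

#0 0x3e→b7/s1 MISS; vc=[]
#1 0x3a→b7/s1 L1-HIT; vc=[]
#2 0x3c→b7/s1 L1-HIT; vc=[]
#3 0x3a→b7/s1 L1-HIT; vc=[]
#4 0x5f→b11/s1 MISS; vc=[7]
#5 0x39→b7/s1 VC-HIT; vc=[11]
#6 0x3d→b7/s1 L1-HIT; vc=[11]
#7 0x59→b11/s1 VC-HIT; vc=[7]
#8 0x59→b11/s1 L1-HIT; vc=[7]
#9 0x38→b7/s1 VC-HIT; vc=[11]

MISSES = 2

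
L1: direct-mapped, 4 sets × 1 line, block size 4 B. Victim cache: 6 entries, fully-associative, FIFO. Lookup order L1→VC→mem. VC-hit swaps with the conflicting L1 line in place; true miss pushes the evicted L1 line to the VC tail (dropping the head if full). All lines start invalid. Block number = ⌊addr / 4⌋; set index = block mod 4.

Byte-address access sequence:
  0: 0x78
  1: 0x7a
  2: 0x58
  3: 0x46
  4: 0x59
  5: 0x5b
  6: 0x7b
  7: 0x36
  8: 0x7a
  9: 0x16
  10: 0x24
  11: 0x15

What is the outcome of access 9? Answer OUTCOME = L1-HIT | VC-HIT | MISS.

OUTCOME = MISS

  [0] addr=0x78 blk=30 s=2: MISS | VC []
  [1] addr=0x7a blk=30 s=2: L1-HIT | VC []
  [2] addr=0x58 blk=22 s=2: MISS | VC [30]
  [3] addr=0x46 blk=17 s=1: MISS | VC [30]
  [4] addr=0x59 blk=22 s=2: L1-HIT | VC [30]
  [5] addr=0x5b blk=22 s=2: L1-HIT | VC [30]
  [6] addr=0x7b blk=30 s=2: VC-HIT | VC [22]
  [7] addr=0x36 blk=13 s=1: MISS | VC [22, 17]
  [8] addr=0x7a blk=30 s=2: L1-HIT | VC [22, 17]
  [9] addr=0x16 blk=5 s=1: MISS | VC [22, 17, 13]
  [10] addr=0x24 blk=9 s=1: MISS | VC [22, 17, 13, 5]
  [11] addr=0x15 blk=5 s=1: VC-HIT | VC [22, 17, 13, 9]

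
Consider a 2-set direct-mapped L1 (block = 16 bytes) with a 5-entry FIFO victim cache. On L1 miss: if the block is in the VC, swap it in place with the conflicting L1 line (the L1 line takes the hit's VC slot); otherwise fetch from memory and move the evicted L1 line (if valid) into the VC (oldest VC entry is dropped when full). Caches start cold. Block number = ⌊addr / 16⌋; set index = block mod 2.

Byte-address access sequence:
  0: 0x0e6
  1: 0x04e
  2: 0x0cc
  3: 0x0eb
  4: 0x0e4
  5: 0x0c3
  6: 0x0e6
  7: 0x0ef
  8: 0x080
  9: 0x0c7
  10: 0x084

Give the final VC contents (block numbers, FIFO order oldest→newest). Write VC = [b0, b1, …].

VC = [12, 4, 14]

  [0] addr=0xe6 blk=14 s=0: MISS | VC []
  [1] addr=0x4e blk=4 s=0: MISS | VC [14]
  [2] addr=0xcc blk=12 s=0: MISS | VC [14, 4]
  [3] addr=0xeb blk=14 s=0: VC-HIT | VC [12, 4]
  [4] addr=0xe4 blk=14 s=0: L1-HIT | VC [12, 4]
  [5] addr=0xc3 blk=12 s=0: VC-HIT | VC [14, 4]
  [6] addr=0xe6 blk=14 s=0: VC-HIT | VC [12, 4]
  [7] addr=0xef blk=14 s=0: L1-HIT | VC [12, 4]
  [8] addr=0x80 blk=8 s=0: MISS | VC [12, 4, 14]
  [9] addr=0xc7 blk=12 s=0: VC-HIT | VC [8, 4, 14]
  [10] addr=0x84 blk=8 s=0: VC-HIT | VC [12, 4, 14]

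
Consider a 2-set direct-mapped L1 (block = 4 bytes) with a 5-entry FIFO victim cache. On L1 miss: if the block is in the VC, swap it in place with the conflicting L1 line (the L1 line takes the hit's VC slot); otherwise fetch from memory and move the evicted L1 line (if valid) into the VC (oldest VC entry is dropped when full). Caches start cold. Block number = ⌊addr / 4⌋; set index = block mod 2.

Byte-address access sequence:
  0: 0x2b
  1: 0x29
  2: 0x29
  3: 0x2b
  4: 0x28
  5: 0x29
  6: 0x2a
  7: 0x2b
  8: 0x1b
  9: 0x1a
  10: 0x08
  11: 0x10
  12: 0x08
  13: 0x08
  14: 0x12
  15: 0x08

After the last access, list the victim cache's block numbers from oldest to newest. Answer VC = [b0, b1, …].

VC = [10, 6, 4]

0: 0x2b (blk 10, set 0) → MISS  vc=[]
1: 0x29 (blk 10, set 0) → L1-HIT  vc=[]
2: 0x29 (blk 10, set 0) → L1-HIT  vc=[]
3: 0x2b (blk 10, set 0) → L1-HIT  vc=[]
4: 0x28 (blk 10, set 0) → L1-HIT  vc=[]
5: 0x29 (blk 10, set 0) → L1-HIT  vc=[]
6: 0x2a (blk 10, set 0) → L1-HIT  vc=[]
7: 0x2b (blk 10, set 0) → L1-HIT  vc=[]
8: 0x1b (blk 6, set 0) → MISS  vc=[10]
9: 0x1a (blk 6, set 0) → L1-HIT  vc=[10]
10: 0x8 (blk 2, set 0) → MISS  vc=[10, 6]
11: 0x10 (blk 4, set 0) → MISS  vc=[10, 6, 2]
12: 0x8 (blk 2, set 0) → VC-HIT  vc=[10, 6, 4]
13: 0x8 (blk 2, set 0) → L1-HIT  vc=[10, 6, 4]
14: 0x12 (blk 4, set 0) → VC-HIT  vc=[10, 6, 2]
15: 0x8 (blk 2, set 0) → VC-HIT  vc=[10, 6, 4]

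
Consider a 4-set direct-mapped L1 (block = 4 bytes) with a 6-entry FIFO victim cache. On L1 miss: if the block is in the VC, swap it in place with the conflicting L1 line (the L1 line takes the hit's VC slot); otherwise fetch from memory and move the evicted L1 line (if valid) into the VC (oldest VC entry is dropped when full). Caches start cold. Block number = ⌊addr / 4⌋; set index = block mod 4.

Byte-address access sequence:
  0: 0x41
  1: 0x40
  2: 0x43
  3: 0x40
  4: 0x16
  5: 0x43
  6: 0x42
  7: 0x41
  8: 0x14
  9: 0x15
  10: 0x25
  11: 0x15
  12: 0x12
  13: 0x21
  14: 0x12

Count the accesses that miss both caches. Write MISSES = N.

MISSES = 5

0: 0x41 (blk 16, set 0) → MISS  vc=[]
1: 0x40 (blk 16, set 0) → L1-HIT  vc=[]
2: 0x43 (blk 16, set 0) → L1-HIT  vc=[]
3: 0x40 (blk 16, set 0) → L1-HIT  vc=[]
4: 0x16 (blk 5, set 1) → MISS  vc=[]
5: 0x43 (blk 16, set 0) → L1-HIT  vc=[]
6: 0x42 (blk 16, set 0) → L1-HIT  vc=[]
7: 0x41 (blk 16, set 0) → L1-HIT  vc=[]
8: 0x14 (blk 5, set 1) → L1-HIT  vc=[]
9: 0x15 (blk 5, set 1) → L1-HIT  vc=[]
10: 0x25 (blk 9, set 1) → MISS  vc=[5]
11: 0x15 (blk 5, set 1) → VC-HIT  vc=[9]
12: 0x12 (blk 4, set 0) → MISS  vc=[9, 16]
13: 0x21 (blk 8, set 0) → MISS  vc=[9, 16, 4]
14: 0x12 (blk 4, set 0) → VC-HIT  vc=[9, 16, 8]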